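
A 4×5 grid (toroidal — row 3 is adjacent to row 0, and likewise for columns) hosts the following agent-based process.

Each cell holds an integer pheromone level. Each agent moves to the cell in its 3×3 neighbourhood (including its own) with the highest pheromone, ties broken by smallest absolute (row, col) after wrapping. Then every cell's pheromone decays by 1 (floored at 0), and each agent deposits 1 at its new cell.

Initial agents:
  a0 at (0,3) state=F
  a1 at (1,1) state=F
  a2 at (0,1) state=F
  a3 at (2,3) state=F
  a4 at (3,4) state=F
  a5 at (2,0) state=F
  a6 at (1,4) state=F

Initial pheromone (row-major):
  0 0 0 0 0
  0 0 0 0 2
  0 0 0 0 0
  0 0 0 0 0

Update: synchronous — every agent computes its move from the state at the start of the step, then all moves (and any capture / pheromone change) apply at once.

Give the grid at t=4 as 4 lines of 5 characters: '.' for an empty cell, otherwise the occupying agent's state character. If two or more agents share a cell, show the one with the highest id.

t=1: a0@(1,4) a1@(0,0) a2@(0,0) a3@(1,4) a4@(0,0) a5@(1,4) a6@(1,4) | pheromone: 3 0 0 0 0 / 0 0 0 0 5 / 0 0 0 0 0 / 0 0 0 0 0
t=2: a0@(1,4) a1@(1,4) a2@(1,4) a3@(1,4) a4@(1,4) a5@(1,4) a6@(1,4) | pheromone: 2 0 0 0 0 / 0 0 0 0 11 / 0 0 0 0 0 / 0 0 0 0 0
t=3: a0@(1,4) a1@(1,4) a2@(1,4) a3@(1,4) a4@(1,4) a5@(1,4) a6@(1,4) | pheromone: 1 0 0 0 0 / 0 0 0 0 17 / 0 0 0 0 0 / 0 0 0 0 0
t=4: a0@(1,4) a1@(1,4) a2@(1,4) a3@(1,4) a4@(1,4) a5@(1,4) a6@(1,4) | pheromone: 0 0 0 0 0 / 0 0 0 0 23 / 0 0 0 0 0 / 0 0 0 0 0

.....
....F
.....
.....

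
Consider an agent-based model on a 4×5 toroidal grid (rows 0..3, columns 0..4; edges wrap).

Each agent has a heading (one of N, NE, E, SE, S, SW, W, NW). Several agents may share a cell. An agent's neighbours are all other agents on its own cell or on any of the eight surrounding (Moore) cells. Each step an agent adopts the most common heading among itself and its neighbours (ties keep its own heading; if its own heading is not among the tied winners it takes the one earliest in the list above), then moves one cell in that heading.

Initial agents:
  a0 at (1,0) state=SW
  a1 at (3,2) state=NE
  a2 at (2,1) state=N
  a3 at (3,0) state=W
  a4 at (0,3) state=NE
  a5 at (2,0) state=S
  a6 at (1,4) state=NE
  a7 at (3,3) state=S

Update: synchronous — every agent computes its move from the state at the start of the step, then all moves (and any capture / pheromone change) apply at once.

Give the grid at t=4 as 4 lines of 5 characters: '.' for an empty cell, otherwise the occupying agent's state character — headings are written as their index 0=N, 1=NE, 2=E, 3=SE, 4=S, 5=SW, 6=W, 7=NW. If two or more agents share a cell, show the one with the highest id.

t=1: a0@(2,4):SW a1@(2,3):NE a2@(1,1):N a3@(3,4):W a4@(3,4):NE a5@(3,0):S a6@(0,0):NE a7@(2,4):NE
t=2: a0@(1,0):NE a1@(1,4):NE a2@(0,1):N a3@(2,0):NE a4@(2,0):NE a5@(2,1):NE a6@(3,1):NE a7@(1,0):NE
t=3: a0@(0,1):NE a1@(0,0):NE a2@(3,2):NE a3@(1,1):NE a4@(1,1):NE a5@(1,2):NE a6@(2,2):NE a7@(0,1):NE
t=4: a0@(3,2):NE a1@(3,1):NE a2@(2,3):NE a3@(0,2):NE a4@(0,2):NE a5@(0,3):NE a6@(1,3):NE a7@(3,2):NE

..11.
...1.
...1.
.11..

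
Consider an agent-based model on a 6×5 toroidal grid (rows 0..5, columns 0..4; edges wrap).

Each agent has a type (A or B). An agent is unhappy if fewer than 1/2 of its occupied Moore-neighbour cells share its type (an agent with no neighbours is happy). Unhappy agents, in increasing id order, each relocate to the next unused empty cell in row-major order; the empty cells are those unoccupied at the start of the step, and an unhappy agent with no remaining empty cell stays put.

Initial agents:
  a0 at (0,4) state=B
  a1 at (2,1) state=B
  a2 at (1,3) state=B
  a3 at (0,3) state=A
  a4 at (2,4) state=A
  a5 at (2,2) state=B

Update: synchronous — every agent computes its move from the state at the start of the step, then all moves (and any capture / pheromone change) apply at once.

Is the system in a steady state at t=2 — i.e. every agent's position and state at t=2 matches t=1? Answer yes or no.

t=1: a0@(0,4):B a1@(2,1):B a2@(1,3):B a3@(0,0):A a4@(0,1):A a5@(2,2):B
t=2: (unchanged — steady state)

yes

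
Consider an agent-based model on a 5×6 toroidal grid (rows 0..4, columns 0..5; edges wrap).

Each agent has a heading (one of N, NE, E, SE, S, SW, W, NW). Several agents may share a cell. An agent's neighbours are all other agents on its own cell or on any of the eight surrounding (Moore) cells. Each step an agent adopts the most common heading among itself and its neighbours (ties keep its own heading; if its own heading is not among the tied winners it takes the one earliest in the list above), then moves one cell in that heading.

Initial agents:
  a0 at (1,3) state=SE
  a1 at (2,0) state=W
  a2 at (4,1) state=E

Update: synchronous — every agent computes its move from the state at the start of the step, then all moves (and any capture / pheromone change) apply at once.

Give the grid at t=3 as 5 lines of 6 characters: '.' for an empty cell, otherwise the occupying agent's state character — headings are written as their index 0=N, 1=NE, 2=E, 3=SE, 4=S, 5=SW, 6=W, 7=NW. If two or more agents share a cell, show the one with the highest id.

t=1: a0@(2,4):SE a1@(2,5):W a2@(4,2):E
t=2: a0@(3,5):SE a1@(2,4):W a2@(4,3):E
t=3: a0@(4,0):SE a1@(2,3):W a2@(4,4):E

......
......
...6..
......
3...2.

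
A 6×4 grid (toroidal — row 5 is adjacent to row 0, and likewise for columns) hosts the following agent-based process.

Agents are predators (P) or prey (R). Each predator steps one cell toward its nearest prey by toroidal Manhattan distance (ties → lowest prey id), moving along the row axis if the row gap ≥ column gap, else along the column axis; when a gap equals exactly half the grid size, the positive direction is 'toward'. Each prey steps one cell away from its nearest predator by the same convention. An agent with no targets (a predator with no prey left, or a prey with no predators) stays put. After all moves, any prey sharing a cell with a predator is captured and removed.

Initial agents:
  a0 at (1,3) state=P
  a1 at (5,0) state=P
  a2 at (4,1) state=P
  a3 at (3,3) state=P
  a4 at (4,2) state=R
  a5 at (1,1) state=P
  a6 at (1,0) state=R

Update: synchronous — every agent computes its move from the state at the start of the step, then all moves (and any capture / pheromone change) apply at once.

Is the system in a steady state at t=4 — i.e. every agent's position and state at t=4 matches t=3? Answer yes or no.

no

t=1: a0@(1,0):P a1@(0,0):P a2@(4,2):P a3@(4,3):P a5@(1,0):P a6@(1,1):R
t=2: a0@(1,1):P a1@(1,0):P a2@(5,2):P a3@(5,3):P a5@(1,1):P a6@(1,2):R
t=3: a0@(1,2):P a1@(1,1):P a2@(0,2):P a3@(0,3):P a5@(1,2):P a6@(1,3):R
t=4: a0@(1,3):P a1@(1,2):P a2@(1,2):P a3@(1,3):P a5@(1,3):P a6@(1,0):R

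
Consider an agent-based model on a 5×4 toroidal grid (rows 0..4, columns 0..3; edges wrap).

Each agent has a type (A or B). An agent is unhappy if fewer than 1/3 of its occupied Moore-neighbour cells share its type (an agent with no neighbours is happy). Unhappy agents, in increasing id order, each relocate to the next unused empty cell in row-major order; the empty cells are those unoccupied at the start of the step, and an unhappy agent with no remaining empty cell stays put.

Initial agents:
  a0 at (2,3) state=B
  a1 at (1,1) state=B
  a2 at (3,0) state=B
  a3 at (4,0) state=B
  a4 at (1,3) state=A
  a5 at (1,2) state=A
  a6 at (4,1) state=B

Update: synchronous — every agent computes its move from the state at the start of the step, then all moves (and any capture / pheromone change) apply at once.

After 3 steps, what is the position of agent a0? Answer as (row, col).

(2, 3)

t=1: a0@(2,3):B a1@(0,0):B a2@(3,0):B a3@(4,0):B a4@(1,3):A a5@(1,2):A a6@(4,1):B
t=2: (unchanged — steady state)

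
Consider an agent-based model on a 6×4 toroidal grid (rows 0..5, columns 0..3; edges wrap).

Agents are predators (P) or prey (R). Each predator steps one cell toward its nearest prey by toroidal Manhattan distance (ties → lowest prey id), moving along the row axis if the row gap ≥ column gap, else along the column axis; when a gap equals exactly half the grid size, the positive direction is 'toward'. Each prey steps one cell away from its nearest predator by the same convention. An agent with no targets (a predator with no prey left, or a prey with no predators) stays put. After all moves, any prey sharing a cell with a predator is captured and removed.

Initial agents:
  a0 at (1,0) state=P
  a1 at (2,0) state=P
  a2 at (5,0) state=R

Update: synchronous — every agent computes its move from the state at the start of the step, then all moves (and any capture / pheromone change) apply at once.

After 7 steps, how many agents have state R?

0

t=1: a0@(0,0):P a1@(3,0):P a2@(4,0):R
t=2: a0@(5,0):P a1@(4,0):P
t=3: (unchanged — steady state)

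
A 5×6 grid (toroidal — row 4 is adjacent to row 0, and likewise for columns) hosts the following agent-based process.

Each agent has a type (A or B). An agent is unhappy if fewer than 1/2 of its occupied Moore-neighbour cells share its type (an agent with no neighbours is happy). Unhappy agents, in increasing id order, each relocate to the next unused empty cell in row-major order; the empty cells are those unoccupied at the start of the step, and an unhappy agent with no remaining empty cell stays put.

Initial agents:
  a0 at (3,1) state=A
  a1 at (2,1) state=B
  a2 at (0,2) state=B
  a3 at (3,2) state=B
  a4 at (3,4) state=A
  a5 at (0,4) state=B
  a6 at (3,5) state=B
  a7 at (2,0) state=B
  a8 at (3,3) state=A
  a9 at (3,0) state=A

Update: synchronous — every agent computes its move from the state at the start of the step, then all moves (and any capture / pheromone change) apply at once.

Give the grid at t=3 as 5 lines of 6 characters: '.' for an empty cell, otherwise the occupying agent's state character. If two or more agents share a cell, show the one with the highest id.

t=1: a0@(0,0):A a1@(2,1):B a2@(0,2):B a3@(0,1):B a4@(3,4):A a5@(0,4):B a6@(0,3):B a7@(2,0):B a8@(3,3):A a9@(0,5):A
t=2: (unchanged — steady state)

ABBBBA
......
BB....
...AA.
......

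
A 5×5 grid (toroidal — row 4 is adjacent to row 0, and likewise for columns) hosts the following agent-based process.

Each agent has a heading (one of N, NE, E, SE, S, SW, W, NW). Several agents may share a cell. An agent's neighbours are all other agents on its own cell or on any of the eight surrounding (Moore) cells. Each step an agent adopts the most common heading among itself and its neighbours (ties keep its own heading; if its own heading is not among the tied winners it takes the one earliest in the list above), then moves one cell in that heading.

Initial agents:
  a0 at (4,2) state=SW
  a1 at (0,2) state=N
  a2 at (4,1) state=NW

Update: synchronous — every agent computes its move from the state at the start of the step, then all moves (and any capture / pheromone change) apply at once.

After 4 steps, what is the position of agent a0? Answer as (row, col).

(3, 3)

t=1: a0@(0,1):SW a1@(4,2):N a2@(3,0):NW
t=2: a0@(1,0):SW a1@(3,2):N a2@(2,4):NW
t=3: a0@(2,4):SW a1@(2,2):N a2@(1,3):NW
t=4: a0@(3,3):SW a1@(1,2):N a2@(0,2):NW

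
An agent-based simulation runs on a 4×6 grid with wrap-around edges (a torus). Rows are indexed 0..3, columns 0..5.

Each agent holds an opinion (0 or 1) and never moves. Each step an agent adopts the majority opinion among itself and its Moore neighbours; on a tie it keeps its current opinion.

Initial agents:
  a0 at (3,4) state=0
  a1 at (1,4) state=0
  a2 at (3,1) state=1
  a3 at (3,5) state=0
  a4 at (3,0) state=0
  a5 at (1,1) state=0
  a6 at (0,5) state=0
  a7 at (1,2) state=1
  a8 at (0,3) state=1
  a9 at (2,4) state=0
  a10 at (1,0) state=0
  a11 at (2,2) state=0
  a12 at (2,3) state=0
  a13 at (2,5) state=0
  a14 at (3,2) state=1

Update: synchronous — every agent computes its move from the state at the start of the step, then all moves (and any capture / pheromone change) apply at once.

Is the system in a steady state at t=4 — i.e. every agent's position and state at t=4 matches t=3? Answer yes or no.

no

t=1: a0@(3,4):0 a1@(1,4):0 a2@(3,1):1 a3@(3,5):0 a4@(3,0):0 a5@(1,1):0 a6@(0,5):0 a7@(1,2):0 a8@(0,3):1 a9@(2,4):0 a10@(1,0):0 a11@(2,2):0 a12@(2,3):0 a13@(2,5):0 a14@(3,2):1
t=2: a0@(3,4):0 a1@(1,4):0 a2@(3,1):1 a3@(3,5):0 a4@(3,0):0 a5@(1,1):0 a6@(0,5):0 a7@(1,2):0 a8@(0,3):0 a9@(2,4):0 a10@(1,0):0 a11@(2,2):0 a12@(2,3):0 a13@(2,5):0 a14@(3,2):1
t=3: a0@(3,4):0 a1@(1,4):0 a2@(3,1):1 a3@(3,5):0 a4@(3,0):0 a5@(1,1):0 a6@(0,5):0 a7@(1,2):0 a8@(0,3):0 a9@(2,4):0 a10@(1,0):0 a11@(2,2):0 a12@(2,3):0 a13@(2,5):0 a14@(3,2):0
t=4: a0@(3,4):0 a1@(1,4):0 a2@(3,1):0 a3@(3,5):0 a4@(3,0):0 a5@(1,1):0 a6@(0,5):0 a7@(1,2):0 a8@(0,3):0 a9@(2,4):0 a10@(1,0):0 a11@(2,2):0 a12@(2,3):0 a13@(2,5):0 a14@(3,2):0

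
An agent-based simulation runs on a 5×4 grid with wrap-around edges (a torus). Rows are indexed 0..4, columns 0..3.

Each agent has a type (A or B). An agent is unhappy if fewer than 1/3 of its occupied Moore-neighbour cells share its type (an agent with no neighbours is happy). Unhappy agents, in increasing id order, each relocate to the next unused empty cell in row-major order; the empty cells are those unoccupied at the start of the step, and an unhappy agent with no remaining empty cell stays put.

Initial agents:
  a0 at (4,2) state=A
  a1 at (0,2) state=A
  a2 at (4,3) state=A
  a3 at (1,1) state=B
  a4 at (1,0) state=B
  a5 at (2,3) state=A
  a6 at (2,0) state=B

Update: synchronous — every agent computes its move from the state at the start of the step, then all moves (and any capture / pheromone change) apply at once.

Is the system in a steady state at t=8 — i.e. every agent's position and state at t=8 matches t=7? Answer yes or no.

t=1: a0@(4,2):A a1@(0,2):A a2@(4,3):A a3@(1,1):B a4@(1,0):B a5@(0,0):A a6@(2,0):B
t=2: (unchanged — steady state)

yes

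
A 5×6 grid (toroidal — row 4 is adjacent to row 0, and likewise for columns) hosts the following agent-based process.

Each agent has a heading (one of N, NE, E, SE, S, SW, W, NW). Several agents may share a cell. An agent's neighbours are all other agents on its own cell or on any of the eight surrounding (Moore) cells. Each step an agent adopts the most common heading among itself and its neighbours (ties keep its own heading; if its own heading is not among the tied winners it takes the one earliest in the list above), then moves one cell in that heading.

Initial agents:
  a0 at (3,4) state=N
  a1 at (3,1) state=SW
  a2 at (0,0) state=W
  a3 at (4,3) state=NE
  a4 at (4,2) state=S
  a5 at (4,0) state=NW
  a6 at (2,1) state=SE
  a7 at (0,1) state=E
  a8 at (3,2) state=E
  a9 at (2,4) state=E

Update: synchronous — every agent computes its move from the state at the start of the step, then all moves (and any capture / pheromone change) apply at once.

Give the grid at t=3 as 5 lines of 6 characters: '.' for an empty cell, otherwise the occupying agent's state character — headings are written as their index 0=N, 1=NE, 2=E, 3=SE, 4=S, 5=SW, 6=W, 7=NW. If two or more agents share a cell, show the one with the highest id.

....22
....5.
22...2
2...22
.....2

t=1: a0@(2,4):N a1@(4,0):SW a2@(0,5):W a3@(3,4):NE a4@(4,3):E a5@(3,5):NW a6@(3,2):SE a7@(0,2):E a8@(3,3):E a9@(2,5):E
t=2: a0@(2,5):E a1@(0,5):SW a2@(0,4):W a3@(3,5):E a4@(4,4):E a5@(2,4):NW a6@(3,3):E a7@(0,3):E a8@(3,4):E a9@(2,0):E
t=3: a0@(2,0):E a1@(1,4):SW a2@(0,5):E a3@(3,0):E a4@(4,5):E a5@(2,5):E a6@(3,4):E a7@(0,4):E a8@(3,5):E a9@(2,1):E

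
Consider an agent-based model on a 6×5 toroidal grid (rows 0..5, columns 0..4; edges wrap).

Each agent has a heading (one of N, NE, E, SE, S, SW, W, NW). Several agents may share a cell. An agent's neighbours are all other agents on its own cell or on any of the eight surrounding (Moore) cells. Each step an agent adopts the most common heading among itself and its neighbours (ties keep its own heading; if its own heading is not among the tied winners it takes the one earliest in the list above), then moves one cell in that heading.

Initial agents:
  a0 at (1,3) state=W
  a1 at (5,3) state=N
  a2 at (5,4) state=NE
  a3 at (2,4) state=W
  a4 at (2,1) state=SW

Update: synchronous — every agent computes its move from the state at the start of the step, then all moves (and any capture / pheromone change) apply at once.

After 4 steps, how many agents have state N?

t=1: a0@(1,2):W a1@(4,3):N a2@(4,0):NE a3@(2,3):W a4@(3,0):SW
t=2: a0@(1,1):W a1@(3,3):N a2@(3,1):NE a3@(2,2):W a4@(4,4):SW
t=3: a0@(1,0):W a1@(2,3):N a2@(2,2):NE a3@(2,1):W a4@(5,3):SW
t=4: a0@(1,4):W a1@(1,3):N a2@(1,3):NE a3@(2,0):W a4@(0,2):SW

1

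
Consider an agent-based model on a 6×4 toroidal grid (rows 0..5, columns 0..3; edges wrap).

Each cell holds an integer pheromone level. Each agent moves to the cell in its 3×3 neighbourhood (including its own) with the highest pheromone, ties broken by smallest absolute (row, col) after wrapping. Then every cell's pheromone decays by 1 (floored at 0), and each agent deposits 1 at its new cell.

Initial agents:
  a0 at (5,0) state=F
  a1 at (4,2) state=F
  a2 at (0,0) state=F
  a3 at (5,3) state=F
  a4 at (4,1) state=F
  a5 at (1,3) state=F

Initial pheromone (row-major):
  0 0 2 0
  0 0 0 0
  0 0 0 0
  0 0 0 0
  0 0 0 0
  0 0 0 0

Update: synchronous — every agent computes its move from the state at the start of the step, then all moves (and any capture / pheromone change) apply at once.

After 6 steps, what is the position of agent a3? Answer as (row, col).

(0, 2)

t=1: a0@(0,0) a1@(3,1) a2@(0,0) a3@(0,2) a4@(3,0) a5@(0,2) | pheromone: 2 0 3 0 / 0 0 0 0 / 0 0 0 0 / 1 1 0 0 / 0 0 0 0 / 0 0 0 0
t=2: a0@(0,0) a1@(3,0) a2@(0,0) a3@(0,2) a4@(3,0) a5@(0,2) | pheromone: 3 0 4 0 / 0 0 0 0 / 0 0 0 0 / 2 0 0 0 / 0 0 0 0 / 0 0 0 0
t=3: a0@(0,0) a1@(3,0) a2@(0,0) a3@(0,2) a4@(3,0) a5@(0,2) | pheromone: 4 0 5 0 / 0 0 0 0 / 0 0 0 0 / 3 0 0 0 / 0 0 0 0 / 0 0 0 0
t=4: a0@(0,0) a1@(3,0) a2@(0,0) a3@(0,2) a4@(3,0) a5@(0,2) | pheromone: 5 0 6 0 / 0 0 0 0 / 0 0 0 0 / 4 0 0 0 / 0 0 0 0 / 0 0 0 0
t=5: a0@(0,0) a1@(3,0) a2@(0,0) a3@(0,2) a4@(3,0) a5@(0,2) | pheromone: 6 0 7 0 / 0 0 0 0 / 0 0 0 0 / 5 0 0 0 / 0 0 0 0 / 0 0 0 0
t=6: a0@(0,0) a1@(3,0) a2@(0,0) a3@(0,2) a4@(3,0) a5@(0,2) | pheromone: 7 0 8 0 / 0 0 0 0 / 0 0 0 0 / 6 0 0 0 / 0 0 0 0 / 0 0 0 0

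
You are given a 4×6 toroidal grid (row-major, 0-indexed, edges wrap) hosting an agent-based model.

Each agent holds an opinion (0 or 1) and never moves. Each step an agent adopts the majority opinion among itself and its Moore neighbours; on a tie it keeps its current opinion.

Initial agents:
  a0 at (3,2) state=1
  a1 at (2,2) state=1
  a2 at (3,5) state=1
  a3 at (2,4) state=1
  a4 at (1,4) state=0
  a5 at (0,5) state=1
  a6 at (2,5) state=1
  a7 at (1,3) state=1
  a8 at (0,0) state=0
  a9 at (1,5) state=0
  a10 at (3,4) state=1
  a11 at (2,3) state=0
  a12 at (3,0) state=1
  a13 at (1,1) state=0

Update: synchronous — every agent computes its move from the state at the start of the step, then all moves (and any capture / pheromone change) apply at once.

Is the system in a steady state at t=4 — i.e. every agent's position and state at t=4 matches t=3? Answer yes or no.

no

t=1: a0@(3,2):1 a1@(2,2):1 a2@(3,5):1 a3@(2,4):1 a4@(1,4):1 a5@(0,5):1 a6@(2,5):1 a7@(1,3):1 a8@(0,0):0 a9@(1,5):0 a10@(3,4):1 a11@(2,3):1 a12@(3,0):1 a13@(1,1):0
t=2: a0@(3,2):1 a1@(2,2):1 a2@(3,5):1 a3@(2,4):1 a4@(1,4):1 a5@(0,5):1 a6@(2,5):1 a7@(1,3):1 a8@(0,0):0 a9@(1,5):1 a10@(3,4):1 a11@(2,3):1 a12@(3,0):1 a13@(1,1):0
t=3: a0@(3,2):1 a1@(2,2):1 a2@(3,5):1 a3@(2,4):1 a4@(1,4):1 a5@(0,5):1 a6@(2,5):1 a7@(1,3):1 a8@(0,0):1 a9@(1,5):1 a10@(3,4):1 a11@(2,3):1 a12@(3,0):1 a13@(1,1):0
t=4: a0@(3,2):1 a1@(2,2):1 a2@(3,5):1 a3@(2,4):1 a4@(1,4):1 a5@(0,5):1 a6@(2,5):1 a7@(1,3):1 a8@(0,0):1 a9@(1,5):1 a10@(3,4):1 a11@(2,3):1 a12@(3,0):1 a13@(1,1):1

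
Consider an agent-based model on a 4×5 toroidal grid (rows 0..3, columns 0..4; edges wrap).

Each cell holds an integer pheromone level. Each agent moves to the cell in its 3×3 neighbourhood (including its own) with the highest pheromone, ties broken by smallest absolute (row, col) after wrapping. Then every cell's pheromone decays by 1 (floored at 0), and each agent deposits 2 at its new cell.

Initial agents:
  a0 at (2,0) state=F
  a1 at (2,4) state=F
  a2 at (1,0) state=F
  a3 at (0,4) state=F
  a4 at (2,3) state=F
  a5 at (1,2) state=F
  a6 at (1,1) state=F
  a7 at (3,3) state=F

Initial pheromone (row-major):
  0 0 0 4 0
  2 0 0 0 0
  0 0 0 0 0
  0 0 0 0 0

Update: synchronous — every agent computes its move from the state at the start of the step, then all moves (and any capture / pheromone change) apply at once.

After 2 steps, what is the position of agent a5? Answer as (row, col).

t=1: a0@(1,0) a1@(1,0) a2@(1,0) a3@(0,3) a4@(1,2) a5@(0,3) a6@(1,0) a7@(0,3) | pheromone: 0 0 0 9 0 / 9 0 2 0 0 / 0 0 0 0 0 / 0 0 0 0 0
t=2: a0@(1,0) a1@(1,0) a2@(1,0) a3@(0,3) a4@(0,3) a5@(0,3) a6@(1,0) a7@(0,3) | pheromone: 0 0 0 16 0 / 16 0 1 0 0 / 0 0 0 0 0 / 0 0 0 0 0

(0, 3)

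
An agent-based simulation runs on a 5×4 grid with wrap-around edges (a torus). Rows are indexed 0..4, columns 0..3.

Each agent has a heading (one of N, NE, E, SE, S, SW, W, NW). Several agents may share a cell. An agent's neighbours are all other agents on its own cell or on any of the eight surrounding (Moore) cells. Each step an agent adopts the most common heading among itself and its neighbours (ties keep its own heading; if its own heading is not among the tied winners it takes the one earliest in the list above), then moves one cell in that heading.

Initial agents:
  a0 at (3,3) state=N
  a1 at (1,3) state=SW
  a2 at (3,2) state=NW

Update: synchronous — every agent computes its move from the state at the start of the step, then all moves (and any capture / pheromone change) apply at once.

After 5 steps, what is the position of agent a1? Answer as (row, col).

t=1: a0@(2,3):N a1@(2,2):SW a2@(2,1):NW
t=2: a0@(1,3):N a1@(3,1):SW a2@(1,0):NW
t=3: a0@(0,3):N a1@(4,0):SW a2@(0,3):NW
t=4: a0@(4,3):N a1@(0,3):SW a2@(4,2):NW
t=5: a0@(3,3):N a1@(1,2):SW a2@(3,1):NW

(1, 2)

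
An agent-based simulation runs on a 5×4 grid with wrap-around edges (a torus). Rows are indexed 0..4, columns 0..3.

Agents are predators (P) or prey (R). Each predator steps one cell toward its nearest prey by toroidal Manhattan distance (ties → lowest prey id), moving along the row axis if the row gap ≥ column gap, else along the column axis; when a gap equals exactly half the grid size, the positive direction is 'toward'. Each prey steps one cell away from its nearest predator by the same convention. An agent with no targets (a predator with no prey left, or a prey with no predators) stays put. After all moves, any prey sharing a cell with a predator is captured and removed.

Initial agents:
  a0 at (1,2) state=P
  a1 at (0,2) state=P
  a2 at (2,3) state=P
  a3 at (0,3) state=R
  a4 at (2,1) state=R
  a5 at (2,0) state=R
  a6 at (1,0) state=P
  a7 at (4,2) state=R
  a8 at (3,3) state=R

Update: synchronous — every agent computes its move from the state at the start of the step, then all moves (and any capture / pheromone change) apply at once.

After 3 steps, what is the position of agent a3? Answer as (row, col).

(0, 2)

t=1: a0@(0,2):P a1@(0,3):P a2@(2,0):P a3@(0,0):R a4@(3,1):R a5@(2,1):R a6@(2,0):P a7@(3,2):R a8@(4,3):R
t=2: a0@(0,3):P a1@(0,0):P a2@(2,1):P a3@(0,1):R a4@(4,1):R a5@(2,2):R a6@(2,1):P a7@(2,2):R a8@(3,3):R
t=3: a0@(0,0):P a1@(0,1):P a2@(2,2):P a3@(0,2):R a4@(3,1):R a5@(2,3):R a6@(2,2):P a7@(2,3):R a8@(2,3):R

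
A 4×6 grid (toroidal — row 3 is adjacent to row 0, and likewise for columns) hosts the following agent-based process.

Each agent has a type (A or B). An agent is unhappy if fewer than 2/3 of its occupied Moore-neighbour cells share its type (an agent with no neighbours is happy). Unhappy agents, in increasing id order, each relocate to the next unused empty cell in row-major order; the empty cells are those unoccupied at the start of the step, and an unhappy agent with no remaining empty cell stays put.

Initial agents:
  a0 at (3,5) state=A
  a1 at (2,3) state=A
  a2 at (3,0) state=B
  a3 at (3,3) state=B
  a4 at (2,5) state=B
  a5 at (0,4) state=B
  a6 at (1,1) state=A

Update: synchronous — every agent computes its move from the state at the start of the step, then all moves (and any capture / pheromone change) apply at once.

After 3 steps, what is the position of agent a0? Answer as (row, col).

t=1: a0@(0,0):A a1@(0,1):A a2@(0,2):B a3@(0,3):B a4@(0,5):B a5@(1,0):B a6@(1,1):A
t=2: a0@(0,4):A a1@(1,2):A a2@(1,3):B a3@(0,3):B a4@(1,4):B a5@(1,5):B a6@(2,0):A
t=3: a0@(0,0):A a1@(0,1):A a2@(0,2):B a3@(0,5):B a4@(1,4):B a5@(1,0):B a6@(1,1):A

(0, 0)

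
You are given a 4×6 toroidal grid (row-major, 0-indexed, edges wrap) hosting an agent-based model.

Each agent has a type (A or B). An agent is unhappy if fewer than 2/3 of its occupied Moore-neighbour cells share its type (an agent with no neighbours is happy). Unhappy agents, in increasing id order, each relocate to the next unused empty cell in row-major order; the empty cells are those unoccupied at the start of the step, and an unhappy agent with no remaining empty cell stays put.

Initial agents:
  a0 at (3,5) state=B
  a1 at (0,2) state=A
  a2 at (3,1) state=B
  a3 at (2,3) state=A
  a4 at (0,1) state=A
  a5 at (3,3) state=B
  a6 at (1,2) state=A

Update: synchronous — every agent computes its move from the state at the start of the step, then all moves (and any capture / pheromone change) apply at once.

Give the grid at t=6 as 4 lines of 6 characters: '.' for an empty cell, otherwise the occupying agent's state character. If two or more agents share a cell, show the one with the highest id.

t=1: a0@(3,5):B a1@(0,0):A a2@(0,3):B a3@(0,4):A a4@(0,1):A a5@(0,5):B a6@(1,2):A
t=2: a0@(0,2):B a1@(1,0):A a2@(1,1):B a3@(1,3):A a4@(0,1):A a5@(1,4):B a6@(1,5):A
t=3: a0@(0,0):B a1@(1,0):A a2@(0,3):B a3@(0,4):A a4@(0,5):A a5@(1,2):B a6@(2,0):A
t=4: a0@(0,1):B a1@(1,0):A a2@(0,2):B a3@(1,1):A a4@(0,5):A a5@(1,2):B a6@(2,0):A
t=5: a0@(0,0):B a1@(1,0):A a2@(0,2):B a3@(0,3):A a4@(0,5):A a5@(1,2):B a6@(2,0):A
t=6: a0@(0,1):B a1@(1,0):A a2@(0,4):B a3@(1,1):A a4@(1,3):A a5@(1,4):B a6@(2,0):A

.B..B.
AA.AB.
A.....
......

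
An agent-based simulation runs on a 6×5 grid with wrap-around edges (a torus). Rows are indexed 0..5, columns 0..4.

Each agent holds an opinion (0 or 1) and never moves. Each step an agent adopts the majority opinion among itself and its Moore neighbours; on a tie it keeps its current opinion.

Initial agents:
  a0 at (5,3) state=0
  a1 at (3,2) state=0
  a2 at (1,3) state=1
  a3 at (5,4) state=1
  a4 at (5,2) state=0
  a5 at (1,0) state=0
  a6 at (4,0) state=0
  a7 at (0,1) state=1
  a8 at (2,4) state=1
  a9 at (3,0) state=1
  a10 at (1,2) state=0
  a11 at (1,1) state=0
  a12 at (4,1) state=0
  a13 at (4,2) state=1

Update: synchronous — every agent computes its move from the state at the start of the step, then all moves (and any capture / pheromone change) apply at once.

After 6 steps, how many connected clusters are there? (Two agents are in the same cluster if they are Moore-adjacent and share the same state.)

t=1: a0@(5,3):0 a1@(3,2):0 a2@(1,3):1 a3@(5,4):0 a4@(5,2):0 a5@(1,0):0 a6@(4,0):0 a7@(0,1):0 a8@(2,4):1 a9@(3,0):1 a10@(1,2):0 a11@(1,1):0 a12@(4,1):0 a13@(4,2):0
t=2: (unchanged — steady state)

2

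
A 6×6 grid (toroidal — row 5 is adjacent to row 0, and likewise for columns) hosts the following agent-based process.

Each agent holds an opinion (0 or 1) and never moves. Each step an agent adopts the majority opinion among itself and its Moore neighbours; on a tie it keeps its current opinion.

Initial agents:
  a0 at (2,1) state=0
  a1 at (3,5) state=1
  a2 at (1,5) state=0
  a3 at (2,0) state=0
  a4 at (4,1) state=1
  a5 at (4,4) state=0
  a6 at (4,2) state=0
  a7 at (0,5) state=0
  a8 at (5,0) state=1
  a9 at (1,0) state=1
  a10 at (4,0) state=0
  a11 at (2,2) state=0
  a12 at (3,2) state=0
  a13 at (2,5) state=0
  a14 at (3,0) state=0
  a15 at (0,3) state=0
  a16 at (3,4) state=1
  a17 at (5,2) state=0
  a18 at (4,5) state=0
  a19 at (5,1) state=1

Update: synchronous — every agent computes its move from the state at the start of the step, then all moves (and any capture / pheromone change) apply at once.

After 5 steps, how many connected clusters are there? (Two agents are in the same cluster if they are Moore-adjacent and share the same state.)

t=1: a0@(2,1):0 a1@(3,5):0 a2@(1,5):0 a3@(2,0):0 a4@(4,1):0 a5@(4,4):0 a6@(4,2):0 a7@(0,5):0 a8@(5,0):1 a9@(1,0):0 a10@(4,0):1 a11@(2,2):0 a12@(3,2):0 a13@(2,5):0 a14@(3,0):0 a15@(0,3):0 a16@(3,4):0 a17@(5,2):0 a18@(4,5):0 a19@(5,1):1
t=2: a0@(2,1):0 a1@(3,5):0 a2@(1,5):0 a3@(2,0):0 a4@(4,1):0 a5@(4,4):0 a6@(4,2):0 a7@(0,5):0 a8@(5,0):1 a9@(1,0):0 a10@(4,0):0 a11@(2,2):0 a12@(3,2):0 a13@(2,5):0 a14@(3,0):0 a15@(0,3):0 a16@(3,4):0 a17@(5,2):0 a18@(4,5):0 a19@(5,1):1
t=3: a0@(2,1):0 a1@(3,5):0 a2@(1,5):0 a3@(2,0):0 a4@(4,1):0 a5@(4,4):0 a6@(4,2):0 a7@(0,5):0 a8@(5,0):0 a9@(1,0):0 a10@(4,0):0 a11@(2,2):0 a12@(3,2):0 a13@(2,5):0 a14@(3,0):0 a15@(0,3):0 a16@(3,4):0 a17@(5,2):0 a18@(4,5):0 a19@(5,1):0
t=4: (unchanged — steady state)

1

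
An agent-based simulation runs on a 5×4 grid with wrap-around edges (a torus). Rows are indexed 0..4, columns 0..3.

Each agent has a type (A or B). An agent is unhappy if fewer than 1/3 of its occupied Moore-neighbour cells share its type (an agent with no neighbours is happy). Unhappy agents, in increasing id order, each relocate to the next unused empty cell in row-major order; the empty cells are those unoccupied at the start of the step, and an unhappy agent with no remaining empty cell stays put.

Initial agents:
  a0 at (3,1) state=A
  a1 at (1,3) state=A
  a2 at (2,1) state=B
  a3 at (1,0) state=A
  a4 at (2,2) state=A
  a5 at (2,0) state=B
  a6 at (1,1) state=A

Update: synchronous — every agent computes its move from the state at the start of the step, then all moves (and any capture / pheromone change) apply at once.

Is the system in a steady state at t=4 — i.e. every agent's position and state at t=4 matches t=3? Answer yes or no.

yes

t=1: a0@(3,1):A a1@(1,3):A a2@(0,0):B a3@(1,0):A a4@(2,2):A a5@(0,1):B a6@(1,1):A
t=2: a0@(3,1):A a1@(1,3):A a2@(0,2):B a3@(1,0):A a4@(2,2):A a5@(0,1):B a6@(1,1):A
t=3: (unchanged — steady state)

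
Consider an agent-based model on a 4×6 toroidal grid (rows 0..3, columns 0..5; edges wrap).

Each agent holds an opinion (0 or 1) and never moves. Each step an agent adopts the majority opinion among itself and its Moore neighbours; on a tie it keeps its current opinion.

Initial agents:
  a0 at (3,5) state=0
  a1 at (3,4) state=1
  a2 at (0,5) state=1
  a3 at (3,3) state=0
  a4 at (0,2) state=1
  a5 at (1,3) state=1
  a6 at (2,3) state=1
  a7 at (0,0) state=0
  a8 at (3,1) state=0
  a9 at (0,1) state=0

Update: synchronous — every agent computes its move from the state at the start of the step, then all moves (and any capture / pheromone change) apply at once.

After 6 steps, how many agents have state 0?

5

t=1: a0@(3,5):0 a1@(3,4):1 a2@(0,5):1 a3@(3,3):1 a4@(0,2):0 a5@(1,3):1 a6@(2,3):1 a7@(0,0):0 a8@(3,1):0 a9@(0,1):0
t=2: (unchanged — steady state)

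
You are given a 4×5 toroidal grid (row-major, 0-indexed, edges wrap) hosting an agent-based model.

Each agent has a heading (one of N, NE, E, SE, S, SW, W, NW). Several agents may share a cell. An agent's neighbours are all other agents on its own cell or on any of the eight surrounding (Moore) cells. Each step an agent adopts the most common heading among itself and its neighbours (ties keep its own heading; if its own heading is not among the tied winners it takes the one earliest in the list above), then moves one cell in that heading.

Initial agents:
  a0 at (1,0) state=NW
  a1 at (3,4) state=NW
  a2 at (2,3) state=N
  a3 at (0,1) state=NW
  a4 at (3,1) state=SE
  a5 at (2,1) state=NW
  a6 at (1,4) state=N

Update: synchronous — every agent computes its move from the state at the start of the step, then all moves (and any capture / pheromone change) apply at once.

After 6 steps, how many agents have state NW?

7

t=1: a0@(0,4):NW a1@(2,3):NW a2@(1,3):N a3@(3,0):NW a4@(2,0):NW a5@(1,0):NW a6@(0,4):N
t=2: a0@(3,3):NW a1@(1,2):NW a2@(0,3):N a3@(2,4):NW a4@(1,4):NW a5@(0,4):NW a6@(3,3):NW
t=3: a0@(2,2):NW a1@(0,1):NW a2@(3,2):NW a3@(1,3):NW a4@(0,3):NW a5@(3,3):NW a6@(2,2):NW
t=4: a0@(1,1):NW a1@(3,0):NW a2@(2,1):NW a3@(0,2):NW a4@(3,2):NW a5@(2,2):NW a6@(1,1):NW
t=5: a0@(0,0):NW a1@(2,4):NW a2@(1,0):NW a3@(3,1):NW a4@(2,1):NW a5@(1,1):NW a6@(0,0):NW
t=6: a0@(3,4):NW a1@(1,3):NW a2@(0,4):NW a3@(2,0):NW a4@(1,0):NW a5@(0,0):NW a6@(3,4):NW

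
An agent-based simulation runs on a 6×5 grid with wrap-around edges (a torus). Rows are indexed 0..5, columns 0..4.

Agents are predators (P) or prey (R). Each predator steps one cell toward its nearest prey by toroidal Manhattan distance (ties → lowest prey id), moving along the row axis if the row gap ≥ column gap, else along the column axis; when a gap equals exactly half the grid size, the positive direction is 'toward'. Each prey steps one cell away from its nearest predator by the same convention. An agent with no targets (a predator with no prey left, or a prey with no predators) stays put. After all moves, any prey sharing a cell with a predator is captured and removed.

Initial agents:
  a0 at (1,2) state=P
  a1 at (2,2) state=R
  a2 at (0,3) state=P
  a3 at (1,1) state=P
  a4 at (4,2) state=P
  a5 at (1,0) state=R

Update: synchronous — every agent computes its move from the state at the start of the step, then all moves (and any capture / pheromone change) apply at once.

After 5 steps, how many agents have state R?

1

t=1: a0@(2,2):P a2@(1,3):P a3@(1,0):P a4@(3,2):P a5@(1,4):R
t=2: a0@(2,3):P a2@(1,4):P a3@(1,4):P a4@(2,2):P a5@(1,0):R
t=3: a0@(2,4):P a2@(1,0):P a3@(1,0):P a4@(2,1):P a5@(1,1):R
t=4: a0@(2,0):P a2@(1,1):P a3@(1,1):P a4@(1,1):P a5@(1,2):R
t=5: a0@(2,1):P a2@(1,2):P a3@(1,2):P a4@(1,2):P a5@(1,3):R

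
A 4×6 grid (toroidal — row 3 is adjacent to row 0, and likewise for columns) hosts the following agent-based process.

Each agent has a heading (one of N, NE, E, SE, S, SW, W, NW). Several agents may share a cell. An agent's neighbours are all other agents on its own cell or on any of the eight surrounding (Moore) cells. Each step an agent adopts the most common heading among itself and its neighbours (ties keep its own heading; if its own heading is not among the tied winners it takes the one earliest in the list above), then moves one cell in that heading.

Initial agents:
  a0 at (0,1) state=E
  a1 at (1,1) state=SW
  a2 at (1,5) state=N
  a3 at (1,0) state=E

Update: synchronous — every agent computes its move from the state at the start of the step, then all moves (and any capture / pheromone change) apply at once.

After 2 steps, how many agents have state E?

3

t=1: a0@(0,2):E a1@(1,2):E a2@(0,5):N a3@(1,1):E
t=2: a0@(0,3):E a1@(1,3):E a2@(3,5):N a3@(1,2):E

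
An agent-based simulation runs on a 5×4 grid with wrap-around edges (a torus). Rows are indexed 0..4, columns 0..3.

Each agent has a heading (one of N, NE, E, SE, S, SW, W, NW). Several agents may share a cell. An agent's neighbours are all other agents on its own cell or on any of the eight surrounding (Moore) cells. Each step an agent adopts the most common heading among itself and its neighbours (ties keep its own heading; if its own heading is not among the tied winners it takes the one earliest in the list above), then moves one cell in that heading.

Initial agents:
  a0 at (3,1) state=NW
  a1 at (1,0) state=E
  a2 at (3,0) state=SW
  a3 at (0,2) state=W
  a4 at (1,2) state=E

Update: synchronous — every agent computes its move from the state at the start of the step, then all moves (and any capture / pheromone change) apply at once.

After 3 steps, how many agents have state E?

3

t=1: a0@(2,0):NW a1@(1,1):E a2@(4,3):SW a3@(0,1):W a4@(1,3):E
t=2: a0@(2,1):E a1@(1,2):E a2@(0,2):SW a3@(0,0):W a4@(1,0):E
t=3: a0@(2,2):E a1@(1,3):E a2@(1,1):SW a3@(0,3):W a4@(1,1):E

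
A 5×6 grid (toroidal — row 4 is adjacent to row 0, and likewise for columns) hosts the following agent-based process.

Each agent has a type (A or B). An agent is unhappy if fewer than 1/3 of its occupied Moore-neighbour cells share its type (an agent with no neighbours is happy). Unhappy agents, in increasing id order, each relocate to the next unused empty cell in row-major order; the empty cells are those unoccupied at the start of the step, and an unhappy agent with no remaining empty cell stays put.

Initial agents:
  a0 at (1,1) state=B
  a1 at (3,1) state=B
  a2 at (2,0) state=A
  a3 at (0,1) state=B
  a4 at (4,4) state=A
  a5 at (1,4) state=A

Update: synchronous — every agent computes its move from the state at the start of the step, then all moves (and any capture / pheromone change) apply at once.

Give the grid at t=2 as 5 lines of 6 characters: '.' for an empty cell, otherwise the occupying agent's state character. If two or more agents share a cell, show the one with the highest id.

t=1: a0@(1,1):B a1@(0,0):B a2@(0,2):A a3@(0,1):B a4@(4,4):A a5@(1,4):A
t=2: a0@(1,1):B a1@(0,0):B a2@(0,3):A a3@(0,1):B a4@(4,4):A a5@(1,4):A

BB.A..
.B..A.
......
......
....A.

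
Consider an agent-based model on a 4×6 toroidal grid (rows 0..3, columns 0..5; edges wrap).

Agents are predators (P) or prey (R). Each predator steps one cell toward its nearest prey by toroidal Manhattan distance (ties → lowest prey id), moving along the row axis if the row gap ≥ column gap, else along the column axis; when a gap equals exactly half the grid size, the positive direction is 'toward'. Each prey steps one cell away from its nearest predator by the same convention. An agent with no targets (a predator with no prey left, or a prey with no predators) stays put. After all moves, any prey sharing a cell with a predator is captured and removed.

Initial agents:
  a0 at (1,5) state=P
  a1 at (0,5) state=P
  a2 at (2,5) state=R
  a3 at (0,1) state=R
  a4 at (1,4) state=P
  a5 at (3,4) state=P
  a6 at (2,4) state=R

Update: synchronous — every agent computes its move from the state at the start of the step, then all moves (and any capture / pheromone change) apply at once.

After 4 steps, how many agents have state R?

t=1: a0@(2,5):P a1@(1,5):P a2@(3,5):R a3@(0,2):R a4@(2,4):P a5@(2,4):P a6@(3,4):R
t=2: a0@(3,5):P a1@(2,5):P a2@(0,5):R a3@(0,1):R a4@(3,4):P a5@(3,4):P a6@(0,4):R
t=3: a0@(0,5):P a1@(3,5):P a2@(1,5):R a3@(0,2):R a4@(0,4):P a5@(0,4):P a6@(1,4):R
t=4: a0@(1,5):P a1@(0,5):P a2@(2,5):R a3@(0,1):R a4@(1,4):P a5@(1,4):P a6@(2,4):R

3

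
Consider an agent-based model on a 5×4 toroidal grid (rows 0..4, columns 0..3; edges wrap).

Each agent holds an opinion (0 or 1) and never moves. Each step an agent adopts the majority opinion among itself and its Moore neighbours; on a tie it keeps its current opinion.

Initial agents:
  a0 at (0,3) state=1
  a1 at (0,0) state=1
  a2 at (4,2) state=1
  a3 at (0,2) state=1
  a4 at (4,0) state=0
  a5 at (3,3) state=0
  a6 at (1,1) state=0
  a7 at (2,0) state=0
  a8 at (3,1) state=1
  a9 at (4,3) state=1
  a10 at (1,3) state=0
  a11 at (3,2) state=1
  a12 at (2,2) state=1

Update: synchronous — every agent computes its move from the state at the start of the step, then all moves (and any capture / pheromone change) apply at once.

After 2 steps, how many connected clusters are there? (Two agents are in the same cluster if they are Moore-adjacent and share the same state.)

1

t=1: a0@(0,3):1 a1@(0,0):1 a2@(4,2):1 a3@(0,2):1 a4@(4,0):1 a5@(3,3):1 a6@(1,1):1 a7@(2,0):0 a8@(3,1):1 a9@(4,3):1 a10@(1,3):1 a11@(3,2):1 a12@(2,2):1
t=2: a0@(0,3):1 a1@(0,0):1 a2@(4,2):1 a3@(0,2):1 a4@(4,0):1 a5@(3,3):1 a6@(1,1):1 a7@(2,0):1 a8@(3,1):1 a9@(4,3):1 a10@(1,3):1 a11@(3,2):1 a12@(2,2):1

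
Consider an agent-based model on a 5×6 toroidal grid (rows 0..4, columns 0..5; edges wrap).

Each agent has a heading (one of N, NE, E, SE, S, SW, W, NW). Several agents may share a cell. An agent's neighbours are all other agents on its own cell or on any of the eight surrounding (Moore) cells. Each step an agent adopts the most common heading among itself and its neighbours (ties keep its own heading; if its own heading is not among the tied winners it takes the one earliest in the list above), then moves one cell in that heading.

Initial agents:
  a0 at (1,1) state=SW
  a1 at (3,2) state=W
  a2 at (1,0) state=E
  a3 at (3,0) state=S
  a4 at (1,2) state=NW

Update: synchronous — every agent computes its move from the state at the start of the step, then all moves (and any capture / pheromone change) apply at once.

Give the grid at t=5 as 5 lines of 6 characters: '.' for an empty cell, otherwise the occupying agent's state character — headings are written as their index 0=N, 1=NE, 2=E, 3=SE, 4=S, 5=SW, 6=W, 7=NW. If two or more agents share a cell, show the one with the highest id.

......
..57.2
......
4..6..
......

t=1: a0@(2,0):SW a1@(3,1):W a2@(1,1):E a3@(4,0):S a4@(0,1):NW
t=2: a0@(3,5):SW a1@(3,0):W a2@(1,2):E a3@(0,0):S a4@(4,0):NW
t=3: a0@(4,4):SW a1@(3,5):W a2@(1,3):E a3@(1,0):S a4@(3,5):NW
t=4: a0@(0,3):SW a1@(3,4):W a2@(1,4):E a3@(2,0):S a4@(2,4):NW
t=5: a0@(1,2):SW a1@(3,3):W a2@(1,5):E a3@(3,0):S a4@(1,3):NW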